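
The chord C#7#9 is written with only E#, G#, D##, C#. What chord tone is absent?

B

The full C#7#9 chord is C#, E#, G#, B, D##.
Comparing with the voicing, the minor 7th (7th) — B — is absent.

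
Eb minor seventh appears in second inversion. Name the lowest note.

Eb minor seventh = Eb–Gb–Bb–Db. Second inversion → fifth in the bass = Bb.

Bb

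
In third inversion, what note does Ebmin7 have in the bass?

Db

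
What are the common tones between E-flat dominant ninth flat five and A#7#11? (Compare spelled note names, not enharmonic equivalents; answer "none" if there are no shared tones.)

none

E-flat dominant ninth flat five: E♭ G B𝄫 D♭ F
A#7#11: A♯ C𝄪 E♯ G♯ D𝄪
Common to both → none.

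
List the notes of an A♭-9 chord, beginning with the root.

Root A♭, quality minor ninth:
A♭ — root
C♭ — minor 3rd
E♭ — perfect 5th
G♭ — minor 7th
B♭ — major 9th

A♭ C♭ E♭ G♭ B♭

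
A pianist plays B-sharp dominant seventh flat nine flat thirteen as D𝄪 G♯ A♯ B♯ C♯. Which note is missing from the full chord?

The full B-sharp dominant seventh flat nine flat thirteen chord is B♯, D𝄪, F𝄪, A♯, C♯, G♯.
Comparing with the voicing, the perfect 5th (5th) — F𝄪 — is absent.

F𝄪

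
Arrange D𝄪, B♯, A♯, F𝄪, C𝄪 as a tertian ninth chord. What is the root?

B♯

Arranged so that each adjacent pair is a third by letter name: B♯ – D𝄪 – F𝄪 – A♯ – C𝄪.
The bottom of that stack, B♯, is the root (this is B♯ dominant ninth).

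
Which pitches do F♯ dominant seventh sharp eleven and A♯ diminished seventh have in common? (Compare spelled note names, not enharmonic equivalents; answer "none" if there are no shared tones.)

A-sharp, C-sharp, E

F♯ dominant seventh sharp eleven: F-sharp A-sharp C-sharp E B-sharp
A♯ diminished seventh: A-sharp C-sharp E G
Common to both → A-sharp, C-sharp, E.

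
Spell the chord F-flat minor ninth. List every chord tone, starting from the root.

Fb, Abb, Cb, Ebb, Gb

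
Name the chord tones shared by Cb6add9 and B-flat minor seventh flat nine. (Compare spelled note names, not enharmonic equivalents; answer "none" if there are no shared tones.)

Cb6add9: Cb Eb Gb Ab Db
B-flat minor seventh flat nine: Bb Db F Ab Cb
Common to both → Cb, Ab, Db.

Cb, Ab, Db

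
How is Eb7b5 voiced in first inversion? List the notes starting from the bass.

G Bbb Db Eb

In root position, Eb7b5 is Eb–G–Bbb–Db.
First inversion puts the third (G) in the bass.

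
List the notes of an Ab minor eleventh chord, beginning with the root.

Ab minor eleventh is a minor eleventh built on A-flat.
A-flat — root
C-flat — minor 3rd
E-flat — perfect 5th
G-flat — minor 7th
B-flat — major 9th
D-flat — perfect 11th

A-flat  C-flat  E-flat  G-flat  B-flat  D-flat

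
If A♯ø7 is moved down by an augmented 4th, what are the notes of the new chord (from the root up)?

An augmented 4th down from A♯ is E, so the new chord is E half-diminished seventh.
- root: E
- minor 3rd: G
- diminished 5th: B♭
- minor 7th: D

E  G  B♭  D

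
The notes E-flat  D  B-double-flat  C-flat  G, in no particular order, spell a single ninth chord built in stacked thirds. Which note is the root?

Stacking in thirds gives C-flat – E-flat – G – B-double-flat – D, so C-flat is the root — C-flat dominant seventh sharp nine sharp five.

C-flat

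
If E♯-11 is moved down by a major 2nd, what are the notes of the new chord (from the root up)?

D♯ F♯ A♯ C♯ E♯ G♯

A major 2nd down from E♯ is D♯, so the new chord is D♯ minor eleventh.
D♯ — root
F♯ — minor 3rd
A♯ — perfect 5th
C♯ — minor 7th
E♯ — major 9th
G♯ — perfect 11th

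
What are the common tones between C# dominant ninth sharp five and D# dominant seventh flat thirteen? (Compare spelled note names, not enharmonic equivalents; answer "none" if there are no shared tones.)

C-sharp, B, D-sharp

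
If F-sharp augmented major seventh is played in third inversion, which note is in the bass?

F-sharp augmented major seventh = F♯–A♯–C𝄪–E♯. Third inversion → seventh in the bass = E♯.

E♯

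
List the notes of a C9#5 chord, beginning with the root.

Root C, quality dominant ninth sharp five:
root → C
3rd (major 3rd) → E
5th (augmented 5th) → G♯
7th (minor 7th) → B♭
9th (major 9th) → D

C E G♯ B♭ D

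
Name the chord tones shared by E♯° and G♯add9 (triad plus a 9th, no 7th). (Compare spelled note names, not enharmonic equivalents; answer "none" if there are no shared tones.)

E♯°: E# G# B
G♯add9: G# B# D# A#
Common to both → G#.

G#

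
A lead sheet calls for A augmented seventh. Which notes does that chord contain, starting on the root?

A, C♯, E♯, G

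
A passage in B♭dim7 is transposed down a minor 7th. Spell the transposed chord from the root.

A minor 7th down from Bb is C, so the new chord is C diminished seventh.
root → C
3rd (minor 3rd) → Eb
5th (diminished 5th) → Gb
7th (diminished 7th) → Bbb

C, Eb, Gb, Bbb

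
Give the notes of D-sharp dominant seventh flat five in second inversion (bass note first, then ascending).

D-sharp dominant seventh flat five = D-sharp–F-double-sharp–A–C-sharp; second inversion → fifth (A) lowest.

A, C-sharp, D-sharp, F-double-sharp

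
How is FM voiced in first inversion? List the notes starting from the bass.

In root position, FM is F–A–C.
First inversion puts the third (A) in the bass.

A, C, F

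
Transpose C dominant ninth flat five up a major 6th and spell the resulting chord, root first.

Transposed root: C → A (major 6th up). So we spell A dominant ninth flat five:
A — root
C# — major 3rd
Eb — diminished 5th
G — minor 7th
B — major 9th

A – C# – Eb – G – B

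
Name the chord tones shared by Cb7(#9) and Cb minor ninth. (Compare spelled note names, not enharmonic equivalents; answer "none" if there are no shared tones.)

Cb – Gb – Bbb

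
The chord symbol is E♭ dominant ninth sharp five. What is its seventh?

D-flat

Root of E♭ dominant ninth sharp five = E-flat. The 7th is a minor 7th: E-flat up a minor 7th → D-flat.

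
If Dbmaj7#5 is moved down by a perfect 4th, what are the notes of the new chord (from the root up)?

Ab C E G

Db down a perfect 4th → Ab. New chord: Ab augmented major seventh.
Ab — root
C — major 3rd
E — augmented 5th
G — major 7th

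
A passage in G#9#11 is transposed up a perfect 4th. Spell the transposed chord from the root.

C#  E#  G#  B  D#  F##

G# up a perfect 4th → C#. New chord: C# dominant ninth sharp eleven.
Root: C#
Major 3rd (3rd): E#
Perfect 5th (5th): G#
Minor 7th (7th): B
Major 9th (9th): D#
Augmented 11th (11th): F##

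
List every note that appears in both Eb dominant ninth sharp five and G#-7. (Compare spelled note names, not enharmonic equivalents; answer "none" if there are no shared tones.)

B

Eb dominant ninth sharp five = Eb, G, B, Db, F.
G#-7 = G#, B, D#, F#.
Shared: B.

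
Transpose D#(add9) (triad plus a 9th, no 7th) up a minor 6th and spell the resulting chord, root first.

A minor 6th up from D# is B, so the new chord is B added-ninth.
Root: B
Major 3rd (3rd): D#
Perfect 5th (5th): F#
Major 9th (9th): C#

B  D#  F#  C#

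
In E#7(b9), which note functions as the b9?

E#7(b9) is built on E#; its 9th is a minor 9th above the root.
A second above E uses the letter F, and the minor 9th above E# is F#.

F#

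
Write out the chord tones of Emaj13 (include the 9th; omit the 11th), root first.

Emaj13 is a major thirteenth built on E.
Root: E
Major 3rd (3rd): G#
Perfect 5th (5th): B
Major 7th (7th): D#
Major 9th (9th): F#
Major 13th (13th): C#

E  G#  B  D#  F#  C#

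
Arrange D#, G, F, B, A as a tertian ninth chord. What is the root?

G

Arranged so that each adjacent pair is a third by letter name: G – B – D# – F – A.
The bottom of that stack, G, is the root (this is G dominant ninth sharp five).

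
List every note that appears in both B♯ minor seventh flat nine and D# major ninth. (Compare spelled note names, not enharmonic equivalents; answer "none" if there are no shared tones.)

D-sharp  F-double-sharp  A-sharp

B♯ minor seventh flat nine: B-sharp D-sharp F-double-sharp A-sharp C-sharp
D# major ninth: D-sharp F-double-sharp A-sharp C-double-sharp E-sharp
Common to both → D-sharp, F-double-sharp, A-sharp.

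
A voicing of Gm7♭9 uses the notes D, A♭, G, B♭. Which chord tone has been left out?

F

Gm7♭9 = G, B♭, D, F, A♭. The voicing lacks the 7th (minor 7th), F.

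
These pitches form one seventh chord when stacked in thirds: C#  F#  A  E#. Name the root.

F#

Stacking in thirds gives F# – A – C# – E#, so F# is the root — F# minor-major seventh.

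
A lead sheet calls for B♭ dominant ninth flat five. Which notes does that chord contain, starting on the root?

Root Bb, quality dominant ninth flat five:
- root: Bb
- major 3rd: D
- diminished 5th: Fb
- minor 7th: Ab
- major 9th: C

Bb, D, Fb, Ab, C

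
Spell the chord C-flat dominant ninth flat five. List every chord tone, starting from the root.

C-flat E-flat G-double-flat B-double-flat D-flat

C-flat dominant ninth flat five: dominant ninth flat five on C-flat.
- root: C-flat
- major 3rd: E-flat
- diminished 5th: G-double-flat
- minor 7th: B-double-flat
- major 9th: D-flat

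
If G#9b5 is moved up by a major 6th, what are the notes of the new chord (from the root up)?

A major 6th up from G# is E#, so the new chord is E# dominant ninth flat five.
Root: E#
Major 3rd (3rd): G##
Diminished 5th (5th): B
Minor 7th (7th): D#
Major 9th (9th): F##

E#  G##  B  D#  F##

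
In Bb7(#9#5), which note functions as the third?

Bb7(#9#5) is built on Bb; its 3rd is a major 3rd above the root.
A third above B uses the letter D, and the major 3rd above Bb is D.

D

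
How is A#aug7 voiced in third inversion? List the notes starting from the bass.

G#, A#, C##, E##

In root position, A#aug7 is A#–C##–E##–G#.
Third inversion puts the seventh (G#) in the bass.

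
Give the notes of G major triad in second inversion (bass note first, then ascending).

G major triad = G–B–D; second inversion → fifth (D) lowest.

D, G, B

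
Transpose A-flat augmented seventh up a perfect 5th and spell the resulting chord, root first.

E-flat – G – B – D-flat

Transposed root: A-flat → E-flat (perfect 5th up). So we spell E-flat augmented seventh:
- root: E-flat
- major 3rd: G
- augmented 5th: B
- minor 7th: D-flat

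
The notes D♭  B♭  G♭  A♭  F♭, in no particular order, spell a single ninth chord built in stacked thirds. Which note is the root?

Arranged so that each adjacent pair is a third by letter name: G♭ – B♭ – D♭ – F♭ – A♭.
The bottom of that stack, G♭, is the root (this is G♭ dominant ninth).

G♭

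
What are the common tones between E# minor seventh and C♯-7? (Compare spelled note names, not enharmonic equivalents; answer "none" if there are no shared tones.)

E# minor seventh = E#, G#, B#, D#.
C♯-7 = C#, E, G#, B.
Shared: G#.

G#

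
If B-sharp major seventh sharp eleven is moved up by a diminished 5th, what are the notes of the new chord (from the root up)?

F♯, A♯, C♯, E♯, B♯

Transposed root: B♯ → F♯ (diminished 5th up). So we spell F♯ major seventh sharp eleven:
- root: F♯
- major 3rd: A♯
- perfect 5th: C♯
- major 7th: E♯
- augmented 11th: B♯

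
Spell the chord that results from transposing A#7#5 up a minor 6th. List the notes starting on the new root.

F♯ – A♯ – C𝄪 – E

A minor 6th up from A♯ is F♯, so the new chord is F♯ augmented seventh.
Root: F♯
Major 3rd (3rd): A♯
Augmented 5th (5th): C𝄪
Minor 7th (7th): E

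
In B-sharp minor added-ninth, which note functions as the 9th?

C##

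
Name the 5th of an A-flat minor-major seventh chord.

Eb

A-flat minor-major seventh is built on Ab; its 5th is a perfect 5th above the root.
A fifth above A uses the letter E, and the perfect 5th above Ab is Eb.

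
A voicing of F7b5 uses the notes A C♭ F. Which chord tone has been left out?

The full F7b5 chord is F, A, C♭, E♭.
Comparing with the voicing, the minor 7th (7th) — E♭ — is absent.

E♭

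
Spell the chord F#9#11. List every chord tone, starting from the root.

F#  A#  C#  E  G#  B#

F#9#11: dominant ninth sharp eleven on F#.
Root: F#
Major 3rd (3rd): A#
Perfect 5th (5th): C#
Minor 7th (7th): E
Major 9th (9th): G#
Augmented 11th (11th): B#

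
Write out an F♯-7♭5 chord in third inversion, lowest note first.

In root position, F♯-7♭5 is F#–A–C–E.
Third inversion puts the seventh (E) in the bass.

E F# A C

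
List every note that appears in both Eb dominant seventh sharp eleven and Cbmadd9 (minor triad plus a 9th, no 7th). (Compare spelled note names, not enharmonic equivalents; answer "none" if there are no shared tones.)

Eb dominant seventh sharp eleven = Eb, G, Bb, Db, A.
Cbmadd9 = Cb, Ebb, Gb, Db.
Shared: Db.

Db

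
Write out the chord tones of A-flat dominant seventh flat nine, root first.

A-flat dominant seventh flat nine is a dominant seventh flat nine built on Ab.
Root: Ab
Major 3rd (3rd): C
Perfect 5th (5th): Eb
Minor 7th (7th): Gb
Minor 9th (9th): Bbb

Ab, C, Eb, Gb, Bbb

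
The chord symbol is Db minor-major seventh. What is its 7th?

C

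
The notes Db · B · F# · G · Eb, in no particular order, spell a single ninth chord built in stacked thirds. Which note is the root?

Eb

Arranged so that each adjacent pair is a third by letter name: Eb – G – B – Db – F#.
The bottom of that stack, Eb, is the root (this is Eb dominant seventh sharp nine sharp five).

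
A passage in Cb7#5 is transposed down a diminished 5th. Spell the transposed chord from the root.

Cb down a diminished 5th → F. New chord: F augmented seventh.
- root: F
- major 3rd: A
- augmented 5th: C#
- minor 7th: Eb

F, A, C#, Eb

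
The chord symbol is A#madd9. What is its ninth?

B#

A#madd9 is built on A#; its 9th is a major 9th above the root.
A second above A uses the letter B, and the major 9th above A# is B#.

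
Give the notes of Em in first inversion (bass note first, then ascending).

Em = E–G–B; first inversion → third (G) lowest.

G B E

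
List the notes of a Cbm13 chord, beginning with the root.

Cbm13 is a minor thirteenth built on Cb.
Cb — root
Ebb — minor 3rd
Gb — perfect 5th
Bbb — minor 7th
Db — major 9th
Fb — perfect 11th
Ab — major 13th

Cb Ebb Gb Bbb Db Fb Ab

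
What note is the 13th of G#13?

E♯

G#13 is built on G♯; its 13th is a major 13th above the root.
A sixth above G uses the letter E, and the major 13th above G♯ is E♯.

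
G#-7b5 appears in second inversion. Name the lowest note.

G#-7b5 in root position is G#–B–D–F#.
Second inversion places the fifth in the bass, which is D.

D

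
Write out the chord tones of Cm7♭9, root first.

C Eb G Bb Db

Cm7♭9 is a minor seventh flat nine built on C.
Root: C
Minor 3rd (3rd): Eb
Perfect 5th (5th): G
Minor 7th (7th): Bb
Minor 9th (9th): Db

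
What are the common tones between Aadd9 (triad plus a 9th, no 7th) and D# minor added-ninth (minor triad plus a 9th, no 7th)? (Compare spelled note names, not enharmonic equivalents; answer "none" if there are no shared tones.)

Aadd9: A C# E B
D# minor added-ninth: D# F# A# E#
Common to both → none.

none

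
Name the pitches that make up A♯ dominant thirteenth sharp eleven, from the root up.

A-sharp  C-double-sharp  E-sharp  G-sharp  B-sharp  D-double-sharp  F-double-sharp

A♯ dominant thirteenth sharp eleven: dominant thirteenth sharp eleven on A-sharp.
- root: A-sharp
- major 3rd: C-double-sharp
- perfect 5th: E-sharp
- minor 7th: G-sharp
- major 9th: B-sharp
- augmented 11th: D-double-sharp
- major 13th: F-double-sharp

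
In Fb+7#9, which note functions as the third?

Fb+7#9 is built on Fb; its 3rd is a major 3rd above the root.
A third above F uses the letter A, and the major 3rd above Fb is Ab.

Ab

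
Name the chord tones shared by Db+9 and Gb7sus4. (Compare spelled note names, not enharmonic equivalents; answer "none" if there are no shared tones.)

Db+9: Db F A Cb Eb
Gb7sus4: Gb Cb Db Fb
Common to both → Db, Cb.

Db – Cb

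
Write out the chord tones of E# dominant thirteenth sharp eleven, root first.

E-sharp, G-double-sharp, B-sharp, D-sharp, F-double-sharp, A-double-sharp, C-double-sharp

E# dominant thirteenth sharp eleven is a dominant thirteenth sharp eleven built on E-sharp.
E-sharp — root
G-double-sharp — major 3rd
B-sharp — perfect 5th
D-sharp — minor 7th
F-double-sharp — major 9th
A-double-sharp — augmented 11th
C-double-sharp — major 13th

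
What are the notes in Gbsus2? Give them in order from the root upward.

G♭  A♭  D♭

Gbsus2 is a suspended second built on G♭.
Root: G♭
Major 2nd (2nd): A♭
Perfect 5th (5th): D♭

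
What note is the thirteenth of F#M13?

D#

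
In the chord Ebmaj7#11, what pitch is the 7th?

D

Ebmaj7#11 is built on E♭; its 7th is a major 7th above the root.
A seventh above E uses the letter D, and the major 7th above E♭ is D.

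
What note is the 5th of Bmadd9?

F#

Bmadd9 is built on B; its 5th is a perfect 5th above the root.
A fifth above B uses the letter F, and the perfect 5th above B is F#.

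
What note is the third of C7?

Root of C7 = C. The 3rd is a major 3rd: C up a major 3rd → E.

E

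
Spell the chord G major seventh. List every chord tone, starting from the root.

G major seventh is a major seventh built on G.
G — root
B — major 3rd
D — perfect 5th
F-sharp — major 7th

G  B  D  F-sharp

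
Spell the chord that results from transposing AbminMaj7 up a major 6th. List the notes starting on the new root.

F, A♭, C, E

A major 6th up from A♭ is F, so the new chord is F minor-major seventh.
Root: F
Minor 3rd (3rd): A♭
Perfect 5th (5th): C
Major 7th (7th): E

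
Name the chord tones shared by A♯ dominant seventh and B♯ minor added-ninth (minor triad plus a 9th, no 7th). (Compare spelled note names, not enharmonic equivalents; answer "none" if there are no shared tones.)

C-double-sharp

A♯ dominant seventh: A-sharp C-double-sharp E-sharp G-sharp
B♯ minor added-ninth: B-sharp D-sharp F-double-sharp C-double-sharp
Common to both → C-double-sharp.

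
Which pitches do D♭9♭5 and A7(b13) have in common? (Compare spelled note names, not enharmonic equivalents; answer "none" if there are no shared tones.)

D♭9♭5 = Db, F, Abb, Cb, Eb.
A7(b13) = A, C#, E, G, F.
Shared: F.

F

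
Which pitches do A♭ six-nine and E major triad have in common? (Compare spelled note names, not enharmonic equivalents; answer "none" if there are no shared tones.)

none

A♭ six-nine: A-flat C E-flat F B-flat
E major triad: E G-sharp B
Common to both → none.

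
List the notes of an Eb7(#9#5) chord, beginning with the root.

Eb – G – B – Db – F#

Eb7(#9#5): dominant seventh sharp nine sharp five on Eb.
Root: Eb
Major 3rd (3rd): G
Augmented 5th (5th): B
Minor 7th (7th): Db
Augmented 9th (9th): F#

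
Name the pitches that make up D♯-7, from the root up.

D♯-7: minor seventh on D#.
D# — root
F# — minor 3rd
A# — perfect 5th
C# — minor 7th

D#  F#  A#  C#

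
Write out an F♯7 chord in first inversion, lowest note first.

A#  C#  E  F#

F♯7 = F#–A#–C#–E; first inversion → third (A#) lowest.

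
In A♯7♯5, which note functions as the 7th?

G♯

A♯7♯5 is built on A♯; its 7th is a minor 7th above the root.
A seventh above A uses the letter G, and the minor 7th above A♯ is G♯.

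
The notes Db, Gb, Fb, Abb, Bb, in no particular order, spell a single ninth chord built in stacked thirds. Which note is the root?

Gb

Arranged so that each adjacent pair is a third by letter name: Gb – Bb – Db – Fb – Abb.
The bottom of that stack, Gb, is the root (this is Gb dominant seventh flat nine).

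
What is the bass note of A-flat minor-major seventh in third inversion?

A-flat minor-major seventh = A♭–C♭–E♭–G. Third inversion → seventh in the bass = G.

G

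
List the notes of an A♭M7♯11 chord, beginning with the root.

A♭M7♯11: major seventh sharp eleven on Ab.
- root: Ab
- major 3rd: C
- perfect 5th: Eb
- major 7th: G
- augmented 11th: D

Ab, C, Eb, G, D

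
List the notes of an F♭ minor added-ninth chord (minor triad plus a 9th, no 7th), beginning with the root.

F♭  A𝄫  C♭  G♭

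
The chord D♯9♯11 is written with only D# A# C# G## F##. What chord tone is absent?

D♯9♯11 = D#, F##, A#, C#, E#, G##. The voicing lacks the 9th (major 9th), E#.

E#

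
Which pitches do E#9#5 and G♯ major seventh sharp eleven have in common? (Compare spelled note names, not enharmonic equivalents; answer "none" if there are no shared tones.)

D# – F##

E#9#5: E# G## B## D# F##
G♯ major seventh sharp eleven: G# B# D# F## C##
Common to both → D#, F##.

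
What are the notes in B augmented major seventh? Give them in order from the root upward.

B augmented major seventh is an augmented major seventh built on B.
root → B
3rd (major 3rd) → D#
5th (augmented 5th) → F##
7th (major 7th) → A#

B  D#  F##  A#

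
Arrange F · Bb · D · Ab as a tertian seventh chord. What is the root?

Arranged so that each adjacent pair is a third by letter name: Bb – D – F – Ab.
The bottom of that stack, Bb, is the root (this is Bb dominant seventh).

Bb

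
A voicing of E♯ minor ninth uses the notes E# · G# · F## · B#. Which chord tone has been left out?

The full E♯ minor ninth chord is E#, G#, B#, D#, F##.
Comparing with the voicing, the minor 7th (7th) — D# — is absent.

D#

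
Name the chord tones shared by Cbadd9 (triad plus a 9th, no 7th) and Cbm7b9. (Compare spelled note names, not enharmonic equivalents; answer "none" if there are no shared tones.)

C♭  G♭

Cbadd9 = C♭, E♭, G♭, D♭.
Cbm7b9 = C♭, E𝄫, G♭, B𝄫, D𝄫.
Shared: C♭, G♭.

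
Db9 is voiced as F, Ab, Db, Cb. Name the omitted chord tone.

Db9 = Db, F, Ab, Cb, Eb. The voicing lacks the 9th (major 9th), Eb.

Eb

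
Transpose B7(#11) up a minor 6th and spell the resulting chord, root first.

G  B  D  F  C#

A minor 6th up from B is G, so the new chord is G dominant seventh sharp eleven.
root → G
3rd (major 3rd) → B
5th (perfect 5th) → D
7th (minor 7th) → F
11th (augmented 11th) → C#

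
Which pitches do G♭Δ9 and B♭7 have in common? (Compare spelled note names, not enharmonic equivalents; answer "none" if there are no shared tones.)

Bb F Ab

G♭Δ9 = Gb, Bb, Db, F, Ab.
B♭7 = Bb, D, F, Ab.
Shared: Bb, F, Ab.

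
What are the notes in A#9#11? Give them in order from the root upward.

A#9#11 is a dominant ninth sharp eleven built on A#.
A# — root
C## — major 3rd
E# — perfect 5th
G# — minor 7th
B# — major 9th
D## — augmented 11th

A# C## E# G# B# D##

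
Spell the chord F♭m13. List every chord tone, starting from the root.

Fb  Abb  Cb  Ebb  Gb  Bbb  Db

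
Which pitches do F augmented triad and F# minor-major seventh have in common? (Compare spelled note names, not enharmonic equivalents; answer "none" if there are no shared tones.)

F augmented triad: F A C-sharp
F# minor-major seventh: F-sharp A C-sharp E-sharp
Common to both → A, C-sharp.

A – C-sharp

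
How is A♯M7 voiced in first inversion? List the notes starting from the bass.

C##, E#, G##, A#

In root position, A♯M7 is A#–C##–E#–G##.
First inversion puts the third (C##) in the bass.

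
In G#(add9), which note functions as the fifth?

D#

Root of G#(add9) = G#. The 5th is a perfect 5th: G# up a perfect 5th → D#.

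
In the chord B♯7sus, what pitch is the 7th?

Root of B♯7sus = B♯. The 7th is a minor 7th: B♯ up a minor 7th → A♯.

A♯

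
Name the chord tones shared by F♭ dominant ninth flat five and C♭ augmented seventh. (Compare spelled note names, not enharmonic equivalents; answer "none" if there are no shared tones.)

none

F♭ dominant ninth flat five = F-flat, A-flat, C-double-flat, E-double-flat, G-flat.
C♭ augmented seventh = C-flat, E-flat, G, B-double-flat.
Shared: none.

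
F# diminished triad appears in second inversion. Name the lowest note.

F# diminished triad in root position is F-sharp–A–C.
Second inversion places the fifth in the bass, which is C.

C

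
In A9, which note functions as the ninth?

B

Root of A9 = A. The 9th is a major 9th: A up a major 9th → B.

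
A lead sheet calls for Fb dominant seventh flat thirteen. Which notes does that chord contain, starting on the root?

F-flat, A-flat, C-flat, E-double-flat, D-double-flat

Fb dominant seventh flat thirteen: dominant seventh flat thirteen on F-flat.
Root: F-flat
Major 3rd (3rd): A-flat
Perfect 5th (5th): C-flat
Minor 7th (7th): E-double-flat
Minor 13th (13th): D-double-flat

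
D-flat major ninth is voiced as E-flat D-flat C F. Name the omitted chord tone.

A-flat

The full D-flat major ninth chord is D-flat, F, A-flat, C, E-flat.
Comparing with the voicing, the perfect 5th (5th) — A-flat — is absent.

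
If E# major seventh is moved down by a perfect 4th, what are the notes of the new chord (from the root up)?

Transposed root: E# → B# (perfect 4th down). So we spell B# major seventh:
root → B#
3rd (major 3rd) → D##
5th (perfect 5th) → F##
7th (major 7th) → A##

B#, D##, F##, A##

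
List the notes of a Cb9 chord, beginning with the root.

Cb9: dominant ninth on Cb.
root → Cb
3rd (major 3rd) → Eb
5th (perfect 5th) → Gb
7th (minor 7th) → Bbb
9th (major 9th) → Db

Cb, Eb, Gb, Bbb, Db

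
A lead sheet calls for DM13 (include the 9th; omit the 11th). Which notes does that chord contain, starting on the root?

D, F#, A, C#, E, B

DM13 is a major thirteenth built on D.
D — root
F# — major 3rd
A — perfect 5th
C# — major 7th
E — major 9th
B — major 13th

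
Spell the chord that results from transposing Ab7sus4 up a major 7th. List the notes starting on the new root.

Transposed root: A♭ → G (major 7th up). So we spell G dominant seventh suspended fourth:
G — root
C — perfect 4th
D — perfect 5th
F — minor 7th

G  C  D  F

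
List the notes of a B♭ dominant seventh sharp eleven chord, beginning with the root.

B-flat, D, F, A-flat, E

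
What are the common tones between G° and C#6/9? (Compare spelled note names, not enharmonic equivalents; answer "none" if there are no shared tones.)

none

G°: G Bb Db
C#6/9: C# E# G# A# D#
Common to both → none.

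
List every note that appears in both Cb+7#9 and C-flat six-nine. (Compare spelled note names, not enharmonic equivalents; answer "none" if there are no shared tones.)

Cb – Eb

Cb+7#9: Cb Eb G Bbb D
C-flat six-nine: Cb Eb Gb Ab Db
Common to both → Cb, Eb.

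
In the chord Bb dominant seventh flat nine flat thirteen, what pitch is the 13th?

Root of Bb dominant seventh flat nine flat thirteen = B-flat. The 13th is a minor 13th: B-flat up a minor 13th → G-flat.

G-flat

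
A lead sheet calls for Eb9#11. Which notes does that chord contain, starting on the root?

Eb9#11: dominant ninth sharp eleven on E♭.
Root: E♭
Major 3rd (3rd): G
Perfect 5th (5th): B♭
Minor 7th (7th): D♭
Major 9th (9th): F
Augmented 11th (11th): A

E♭ G B♭ D♭ F A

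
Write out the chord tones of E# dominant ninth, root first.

E# dominant ninth is a dominant ninth built on E-sharp.
root → E-sharp
3rd (major 3rd) → G-double-sharp
5th (perfect 5th) → B-sharp
7th (minor 7th) → D-sharp
9th (major 9th) → F-double-sharp

E-sharp  G-double-sharp  B-sharp  D-sharp  F-double-sharp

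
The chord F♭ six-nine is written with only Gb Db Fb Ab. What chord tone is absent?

Cb

F♭ six-nine = Fb, Ab, Cb, Db, Gb. The voicing lacks the 5th (perfect 5th), Cb.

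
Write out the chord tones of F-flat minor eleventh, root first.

Root Fb, quality minor eleventh:
- root: Fb
- minor 3rd: Abb
- perfect 5th: Cb
- minor 7th: Ebb
- major 9th: Gb
- perfect 11th: Bbb

Fb Abb Cb Ebb Gb Bbb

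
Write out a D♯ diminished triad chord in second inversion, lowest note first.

A – D-sharp – F-sharp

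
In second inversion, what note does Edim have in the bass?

Bb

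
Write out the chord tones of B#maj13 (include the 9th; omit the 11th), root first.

B#maj13: major thirteenth on B#.
- root: B#
- major 3rd: D##
- perfect 5th: F##
- major 7th: A##
- major 9th: C##
- major 13th: G##

B#, D##, F##, A##, C##, G##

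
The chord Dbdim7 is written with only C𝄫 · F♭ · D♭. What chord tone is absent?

The full Dbdim7 chord is D♭, F♭, A𝄫, C𝄫.
Comparing with the voicing, the diminished 5th (5th) — A𝄫 — is absent.

A𝄫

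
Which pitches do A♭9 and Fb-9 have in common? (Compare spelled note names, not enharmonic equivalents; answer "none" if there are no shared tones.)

A♭9 = Ab, C, Eb, Gb, Bb.
Fb-9 = Fb, Abb, Cb, Ebb, Gb.
Shared: Gb.

Gb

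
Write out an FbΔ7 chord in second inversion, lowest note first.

Cb  Eb  Fb  Ab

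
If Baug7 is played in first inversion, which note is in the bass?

D#

Baug7 in root position is B–D#–F##–A.
First inversion places the third in the bass, which is D#.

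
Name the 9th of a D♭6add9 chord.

Root of D♭6add9 = Db. The 9th is a major 9th: Db up a major 9th → Eb.

Eb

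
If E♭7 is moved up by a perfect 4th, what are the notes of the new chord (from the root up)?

Ab – C – Eb – Gb

Transposed root: Eb → Ab (perfect 4th up). So we spell Ab dominant seventh:
Ab — root
C — major 3rd
Eb — perfect 5th
Gb — minor 7th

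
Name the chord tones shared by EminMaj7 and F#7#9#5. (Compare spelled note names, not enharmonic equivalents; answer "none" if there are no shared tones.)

EminMaj7: E G B D#
F#7#9#5: F# A# C## E G##
Common to both → E.

E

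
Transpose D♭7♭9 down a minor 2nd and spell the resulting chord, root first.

D♭ down a minor 2nd → C. New chord: C dominant seventh flat nine.
Root: C
Major 3rd (3rd): E
Perfect 5th (5th): G
Minor 7th (7th): B♭
Minor 9th (9th): D♭

C, E, G, B♭, D♭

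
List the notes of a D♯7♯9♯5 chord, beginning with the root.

D♯7♯9♯5: dominant seventh sharp nine sharp five on D#.
- root: D#
- major 3rd: F##
- augmented 5th: A##
- minor 7th: C#
- augmented 9th: E##

D# – F## – A## – C# – E##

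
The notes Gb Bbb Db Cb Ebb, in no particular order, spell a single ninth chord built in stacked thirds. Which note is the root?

Arranged so that each adjacent pair is a third by letter name: Cb – Ebb – Gb – Bbb – Db.
The bottom of that stack, Cb, is the root (this is Cb minor ninth).

Cb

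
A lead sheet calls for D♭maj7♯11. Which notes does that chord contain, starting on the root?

D♭maj7♯11 is a major seventh sharp eleven built on Db.
root → Db
3rd (major 3rd) → F
5th (perfect 5th) → Ab
7th (major 7th) → C
11th (augmented 11th) → G

Db, F, Ab, C, G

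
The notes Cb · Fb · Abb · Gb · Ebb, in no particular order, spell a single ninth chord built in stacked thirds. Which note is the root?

Fb

Stacking in thirds gives Fb – Abb – Cb – Ebb – Gb, so Fb is the root — Fb minor ninth.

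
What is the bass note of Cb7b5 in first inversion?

Eb

Cb7b5 in root position is Cb–Eb–Gbb–Bbb.
First inversion places the third in the bass, which is Eb.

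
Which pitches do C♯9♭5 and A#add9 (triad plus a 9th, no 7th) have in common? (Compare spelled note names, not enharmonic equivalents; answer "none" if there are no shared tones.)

C♯9♭5: C# E# G B D#
A#add9: A# C## E# B#
Common to both → E#.

E#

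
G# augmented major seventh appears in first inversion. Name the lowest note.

B-sharp

G# augmented major seventh in root position is G-sharp–B-sharp–D-double-sharp–F-double-sharp.
First inversion places the third in the bass, which is B-sharp.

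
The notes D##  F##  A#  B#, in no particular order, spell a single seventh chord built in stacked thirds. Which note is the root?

Arranged so that each adjacent pair is a third by letter name: B# – D## – F## – A#.
The bottom of that stack, B#, is the root (this is B# dominant seventh).

B#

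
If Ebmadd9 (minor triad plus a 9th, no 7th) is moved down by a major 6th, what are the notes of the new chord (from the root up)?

Transposed root: E♭ → G♭ (major 6th down). So we spell G♭ minor added-ninth:
Root: G♭
Minor 3rd (3rd): B𝄫
Perfect 5th (5th): D♭
Major 9th (9th): A♭

G♭ B𝄫 D♭ A♭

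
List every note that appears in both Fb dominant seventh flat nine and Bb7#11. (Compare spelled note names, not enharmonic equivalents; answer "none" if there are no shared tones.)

Ab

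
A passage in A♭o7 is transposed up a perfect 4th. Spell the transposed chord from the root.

A♭ up a perfect 4th → D♭. New chord: D♭ diminished seventh.
root → D♭
3rd (minor 3rd) → F♭
5th (diminished 5th) → A𝄫
7th (diminished 7th) → C𝄫

D♭, F♭, A𝄫, C𝄫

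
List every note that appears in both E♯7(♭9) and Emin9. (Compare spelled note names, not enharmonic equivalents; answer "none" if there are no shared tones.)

E♯7(♭9): E♯ G𝄪 B♯ D♯ F♯
Emin9: E G B D F♯
Common to both → F♯.

F♯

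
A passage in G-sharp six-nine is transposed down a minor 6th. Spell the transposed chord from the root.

G-sharp down a minor 6th → B-sharp. New chord: B-sharp six-nine.
B-sharp — root
D-double-sharp — major 3rd
F-double-sharp — perfect 5th
G-double-sharp — major 6th
C-double-sharp — major 9th

B-sharp, D-double-sharp, F-double-sharp, G-double-sharp, C-double-sharp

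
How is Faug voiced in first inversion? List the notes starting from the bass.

In root position, Faug is F–A–C#.
First inversion puts the third (A) in the bass.

A  C#  F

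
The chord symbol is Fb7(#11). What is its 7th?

E𝄫

Root of Fb7(#11) = F♭. The 7th is a minor 7th: F♭ up a minor 7th → E𝄫.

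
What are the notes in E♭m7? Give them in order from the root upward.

Root Eb, quality minor seventh:
Root: Eb
Minor 3rd (3rd): Gb
Perfect 5th (5th): Bb
Minor 7th (7th): Db

Eb, Gb, Bb, Db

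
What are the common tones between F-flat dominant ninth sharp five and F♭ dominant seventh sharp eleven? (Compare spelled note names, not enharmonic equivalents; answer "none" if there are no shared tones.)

F-flat dominant ninth sharp five = F-flat, A-flat, C, E-double-flat, G-flat.
F♭ dominant seventh sharp eleven = F-flat, A-flat, C-flat, E-double-flat, B-flat.
Shared: F-flat, A-flat, E-double-flat.

F-flat  A-flat  E-double-flat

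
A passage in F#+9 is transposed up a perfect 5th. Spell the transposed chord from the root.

A perfect 5th up from F♯ is C♯, so the new chord is C♯ dominant ninth sharp five.
root → C♯
3rd (major 3rd) → E♯
5th (augmented 5th) → G𝄪
7th (minor 7th) → B
9th (major 9th) → D♯

C♯, E♯, G𝄪, B, D♯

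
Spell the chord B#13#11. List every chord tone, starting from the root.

Root B♯, quality dominant thirteenth sharp eleven:
Root: B♯
Major 3rd (3rd): D𝄪
Perfect 5th (5th): F𝄪
Minor 7th (7th): A♯
Major 9th (9th): C𝄪
Augmented 11th (11th): E𝄪
Major 13th (13th): G𝄪

B♯, D𝄪, F𝄪, A♯, C𝄪, E𝄪, G𝄪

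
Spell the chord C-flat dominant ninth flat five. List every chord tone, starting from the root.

Cb – Eb – Gbb – Bbb – Db

C-flat dominant ninth flat five is a dominant ninth flat five built on Cb.
- root: Cb
- major 3rd: Eb
- diminished 5th: Gbb
- minor 7th: Bbb
- major 9th: Db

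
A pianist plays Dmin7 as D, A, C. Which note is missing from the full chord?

F

Dmin7 = D, F, A, C. The voicing lacks the 3rd (minor 3rd), F.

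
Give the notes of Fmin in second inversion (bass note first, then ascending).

C – F – Ab

In root position, Fmin is F–Ab–C.
Second inversion puts the fifth (C) in the bass.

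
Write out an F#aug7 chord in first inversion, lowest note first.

A# C## E F#

In root position, F#aug7 is F#–A#–C##–E.
First inversion puts the third (A#) in the bass.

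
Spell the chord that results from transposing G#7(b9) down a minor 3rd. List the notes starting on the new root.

A minor 3rd down from G# is E#, so the new chord is E# dominant seventh flat nine.
Root: E#
Major 3rd (3rd): G##
Perfect 5th (5th): B#
Minor 7th (7th): D#
Minor 9th (9th): F#

E#, G##, B#, D#, F#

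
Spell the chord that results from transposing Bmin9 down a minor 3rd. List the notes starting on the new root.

G# B D# F# A#

A minor 3rd down from B is G#, so the new chord is G# minor ninth.
G# — root
B — minor 3rd
D# — perfect 5th
F# — minor 7th
A# — major 9th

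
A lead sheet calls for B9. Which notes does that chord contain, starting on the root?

Root B, quality dominant ninth:
Root: B
Major 3rd (3rd): D#
Perfect 5th (5th): F#
Minor 7th (7th): A
Major 9th (9th): C#

B, D#, F#, A, C#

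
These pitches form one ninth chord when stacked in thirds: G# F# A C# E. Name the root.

F#

Arranged so that each adjacent pair is a third by letter name: F# – A – C# – E – G#.
The bottom of that stack, F#, is the root (this is F# minor ninth).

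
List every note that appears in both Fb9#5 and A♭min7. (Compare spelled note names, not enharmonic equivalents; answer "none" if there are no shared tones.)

Fb9#5 = Fb, Ab, C, Ebb, Gb.
A♭min7 = Ab, Cb, Eb, Gb.
Shared: Ab, Gb.

Ab – Gb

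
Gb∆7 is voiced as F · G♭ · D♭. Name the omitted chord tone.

Gb∆7 = G♭, B♭, D♭, F. The voicing lacks the 3rd (major 3rd), B♭.

B♭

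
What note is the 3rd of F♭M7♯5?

Root of F♭M7♯5 = F♭. The 3rd is a major 3rd: F♭ up a major 3rd → A♭.

A♭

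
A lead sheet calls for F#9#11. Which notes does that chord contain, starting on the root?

F#, A#, C#, E, G#, B#

F#9#11: dominant ninth sharp eleven on F#.
- root: F#
- major 3rd: A#
- perfect 5th: C#
- minor 7th: E
- major 9th: G#
- augmented 11th: B#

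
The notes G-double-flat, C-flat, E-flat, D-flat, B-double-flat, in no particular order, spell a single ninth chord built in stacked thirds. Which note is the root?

C-flat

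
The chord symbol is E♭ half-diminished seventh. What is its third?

Root of E♭ half-diminished seventh = E-flat. The 3rd is a minor 3rd: E-flat up a minor 3rd → G-flat.

G-flat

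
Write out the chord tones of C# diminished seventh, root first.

C# diminished seventh: diminished seventh on C#.
root → C#
3rd (minor 3rd) → E
5th (diminished 5th) → G
7th (diminished 7th) → Bb

C# E G Bb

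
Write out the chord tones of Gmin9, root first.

G Bb D F A

Gmin9 is a minor ninth built on G.
Root: G
Minor 3rd (3rd): Bb
Perfect 5th (5th): D
Minor 7th (7th): F
Major 9th (9th): A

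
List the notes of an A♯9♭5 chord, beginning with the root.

A♯9♭5 is a dominant ninth flat five built on A#.
- root: A#
- major 3rd: C##
- diminished 5th: E
- minor 7th: G#
- major 9th: B#

A#, C##, E, G#, B#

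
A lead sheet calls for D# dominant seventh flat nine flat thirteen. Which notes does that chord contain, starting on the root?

D-sharp, F-double-sharp, A-sharp, C-sharp, E, B

Root D-sharp, quality dominant seventh flat nine flat thirteen:
D-sharp — root
F-double-sharp — major 3rd
A-sharp — perfect 5th
C-sharp — minor 7th
E — minor 9th
B — minor 13th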